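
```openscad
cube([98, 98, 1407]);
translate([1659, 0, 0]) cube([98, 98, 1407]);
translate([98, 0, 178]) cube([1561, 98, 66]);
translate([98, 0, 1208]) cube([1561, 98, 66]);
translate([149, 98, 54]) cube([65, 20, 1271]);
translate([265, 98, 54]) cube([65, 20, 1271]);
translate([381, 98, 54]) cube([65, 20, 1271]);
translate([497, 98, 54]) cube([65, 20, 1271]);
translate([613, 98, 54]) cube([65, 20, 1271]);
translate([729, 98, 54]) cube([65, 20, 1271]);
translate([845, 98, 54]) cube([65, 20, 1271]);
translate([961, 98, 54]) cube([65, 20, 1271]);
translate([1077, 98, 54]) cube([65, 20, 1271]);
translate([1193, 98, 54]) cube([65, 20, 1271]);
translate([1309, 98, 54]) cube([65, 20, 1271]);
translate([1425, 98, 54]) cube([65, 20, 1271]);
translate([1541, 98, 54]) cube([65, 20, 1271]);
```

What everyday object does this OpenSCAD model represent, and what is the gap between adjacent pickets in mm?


A fence section. The picket gap is 51 mm.

Two posts, two rails, 13 pickets — a fence section. Span 1561 mm holds 13 pickets of 65 mm with 14 equal gaps: ⌊(1561 − 13·65) / 14⌋ = 51 mm.


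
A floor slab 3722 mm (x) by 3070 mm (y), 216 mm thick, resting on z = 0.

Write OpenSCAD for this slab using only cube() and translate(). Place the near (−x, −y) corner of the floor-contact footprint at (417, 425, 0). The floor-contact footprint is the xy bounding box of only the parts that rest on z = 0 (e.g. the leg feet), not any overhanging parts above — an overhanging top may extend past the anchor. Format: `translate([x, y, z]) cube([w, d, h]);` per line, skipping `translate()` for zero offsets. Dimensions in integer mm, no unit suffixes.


translate([417, 425, 0]) cube([3722, 3070, 216]);


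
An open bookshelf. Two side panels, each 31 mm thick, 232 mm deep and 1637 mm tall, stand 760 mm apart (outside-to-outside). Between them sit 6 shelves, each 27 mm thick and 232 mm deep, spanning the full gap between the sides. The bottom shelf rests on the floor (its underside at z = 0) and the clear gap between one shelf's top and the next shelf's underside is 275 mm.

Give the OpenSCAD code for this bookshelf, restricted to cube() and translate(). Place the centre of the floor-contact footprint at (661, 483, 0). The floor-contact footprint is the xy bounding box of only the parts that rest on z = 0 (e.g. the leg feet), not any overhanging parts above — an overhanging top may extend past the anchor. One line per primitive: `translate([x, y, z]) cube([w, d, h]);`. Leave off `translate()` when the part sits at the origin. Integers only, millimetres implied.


translate([281, 367, 0]) cube([31, 232, 1637]);
translate([1010, 367, 0]) cube([31, 232, 1637]);
translate([312, 367, 0]) cube([698, 232, 27]);
translate([312, 367, 302]) cube([698, 232, 27]);
translate([312, 367, 604]) cube([698, 232, 27]);
translate([312, 367, 906]) cube([698, 232, 27]);
translate([312, 367, 1208]) cube([698, 232, 27]);
translate([312, 367, 1510]) cube([698, 232, 27]);


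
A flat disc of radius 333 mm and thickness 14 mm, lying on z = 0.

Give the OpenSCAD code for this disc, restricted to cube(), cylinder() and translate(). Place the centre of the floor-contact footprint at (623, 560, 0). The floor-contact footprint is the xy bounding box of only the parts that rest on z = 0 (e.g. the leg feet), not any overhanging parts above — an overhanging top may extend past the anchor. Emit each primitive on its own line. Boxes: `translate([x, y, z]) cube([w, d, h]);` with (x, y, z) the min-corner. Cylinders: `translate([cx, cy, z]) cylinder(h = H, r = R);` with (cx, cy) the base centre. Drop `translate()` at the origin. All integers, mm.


translate([623, 560, 0]) cylinder(h = 14, r = 333);


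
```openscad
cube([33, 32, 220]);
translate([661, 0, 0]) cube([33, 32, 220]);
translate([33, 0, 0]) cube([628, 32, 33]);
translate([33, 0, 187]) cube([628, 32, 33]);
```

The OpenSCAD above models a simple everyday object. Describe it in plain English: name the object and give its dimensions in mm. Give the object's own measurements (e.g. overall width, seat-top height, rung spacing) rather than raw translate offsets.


A rectangular picture frame lying in the x–z plane (depth along y). The opening is 628 mm wide (x) by 154 mm tall (z), surrounded by a border 33 mm wide on all four sides. The frame is 32 mm deep and is made of two full-height vertical stiles with two horizontal rails fitted between them.


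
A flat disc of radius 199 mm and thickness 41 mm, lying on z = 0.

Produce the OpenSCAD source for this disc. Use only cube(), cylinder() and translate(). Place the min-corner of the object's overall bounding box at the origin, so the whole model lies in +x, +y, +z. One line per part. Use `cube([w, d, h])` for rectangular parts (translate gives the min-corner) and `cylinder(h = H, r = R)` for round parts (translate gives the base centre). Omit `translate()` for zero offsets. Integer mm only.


translate([199, 199, 0]) cylinder(h = 41, r = 199);


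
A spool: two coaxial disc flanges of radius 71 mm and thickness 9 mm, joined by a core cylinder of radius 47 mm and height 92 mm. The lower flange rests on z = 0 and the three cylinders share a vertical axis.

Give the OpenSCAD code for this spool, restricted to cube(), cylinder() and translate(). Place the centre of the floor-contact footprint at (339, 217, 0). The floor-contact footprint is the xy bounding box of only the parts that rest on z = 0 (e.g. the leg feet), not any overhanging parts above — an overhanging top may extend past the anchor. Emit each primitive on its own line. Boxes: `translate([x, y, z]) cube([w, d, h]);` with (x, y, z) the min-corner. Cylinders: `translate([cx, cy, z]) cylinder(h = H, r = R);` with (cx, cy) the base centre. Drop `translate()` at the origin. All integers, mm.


translate([339, 217, 0]) cylinder(h = 9, r = 71);
translate([339, 217, 9]) cylinder(h = 92, r = 47);
translate([339, 217, 101]) cylinder(h = 9, r = 71);


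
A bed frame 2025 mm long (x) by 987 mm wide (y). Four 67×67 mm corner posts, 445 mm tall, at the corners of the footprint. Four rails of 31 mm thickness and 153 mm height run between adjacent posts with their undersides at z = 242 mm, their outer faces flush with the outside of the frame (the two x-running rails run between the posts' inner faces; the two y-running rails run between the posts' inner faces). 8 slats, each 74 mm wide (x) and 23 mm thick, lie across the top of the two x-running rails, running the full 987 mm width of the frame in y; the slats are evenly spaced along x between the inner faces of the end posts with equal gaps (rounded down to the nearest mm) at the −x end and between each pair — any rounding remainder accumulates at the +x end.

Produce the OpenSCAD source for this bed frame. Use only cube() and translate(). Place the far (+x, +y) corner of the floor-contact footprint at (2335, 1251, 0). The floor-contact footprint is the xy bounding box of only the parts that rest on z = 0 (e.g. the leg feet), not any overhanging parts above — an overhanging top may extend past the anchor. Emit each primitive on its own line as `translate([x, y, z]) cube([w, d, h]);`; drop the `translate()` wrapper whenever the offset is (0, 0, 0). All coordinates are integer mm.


translate([310, 264, 0]) cube([67, 67, 445]);
translate([310, 1184, 0]) cube([67, 67, 445]);
translate([2268, 264, 0]) cube([67, 67, 445]);
translate([2268, 1184, 0]) cube([67, 67, 445]);
translate([377, 264, 242]) cube([1891, 31, 153]);
translate([377, 1220, 242]) cube([1891, 31, 153]);
translate([310, 331, 242]) cube([31, 853, 153]);
translate([2304, 331, 242]) cube([31, 853, 153]);
translate([521, 264, 395]) cube([74, 987, 23]);
translate([739, 264, 395]) cube([74, 987, 23]);
translate([957, 264, 395]) cube([74, 987, 23]);
translate([1175, 264, 395]) cube([74, 987, 23]);
translate([1393, 264, 395]) cube([74, 987, 23]);
translate([1611, 264, 395]) cube([74, 987, 23]);
translate([1829, 264, 395]) cube([74, 987, 23]);
translate([2047, 264, 395]) cube([74, 987, 23]);


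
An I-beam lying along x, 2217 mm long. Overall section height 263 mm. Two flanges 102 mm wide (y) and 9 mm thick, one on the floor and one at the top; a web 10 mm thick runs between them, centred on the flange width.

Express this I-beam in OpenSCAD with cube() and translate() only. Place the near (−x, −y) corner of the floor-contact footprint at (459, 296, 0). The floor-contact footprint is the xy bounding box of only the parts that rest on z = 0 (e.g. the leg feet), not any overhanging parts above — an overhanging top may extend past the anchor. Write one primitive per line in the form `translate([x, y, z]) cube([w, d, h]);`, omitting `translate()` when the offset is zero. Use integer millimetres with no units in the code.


translate([459, 296, 0]) cube([2217, 102, 9]);
translate([459, 342, 9]) cube([2217, 10, 245]);
translate([459, 296, 254]) cube([2217, 102, 9]);


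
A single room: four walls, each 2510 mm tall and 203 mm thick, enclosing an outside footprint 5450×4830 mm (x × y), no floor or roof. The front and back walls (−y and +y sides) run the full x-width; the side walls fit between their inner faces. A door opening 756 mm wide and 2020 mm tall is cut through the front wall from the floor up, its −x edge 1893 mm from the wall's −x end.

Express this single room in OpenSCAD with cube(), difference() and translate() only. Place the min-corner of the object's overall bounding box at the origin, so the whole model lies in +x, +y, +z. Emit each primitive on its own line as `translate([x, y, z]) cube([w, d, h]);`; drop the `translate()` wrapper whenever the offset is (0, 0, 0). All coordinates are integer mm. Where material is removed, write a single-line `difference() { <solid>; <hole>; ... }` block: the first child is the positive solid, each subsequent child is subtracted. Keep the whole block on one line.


difference() { cube([5450, 203, 2510]); translate([1893, 0, 0]) cube([756, 203, 2020]); }
translate([0, 4627, 0]) cube([5450, 203, 2510]);
translate([0, 203, 0]) cube([203, 4424, 2510]);
translate([5247, 203, 0]) cube([203, 4424, 2510]);


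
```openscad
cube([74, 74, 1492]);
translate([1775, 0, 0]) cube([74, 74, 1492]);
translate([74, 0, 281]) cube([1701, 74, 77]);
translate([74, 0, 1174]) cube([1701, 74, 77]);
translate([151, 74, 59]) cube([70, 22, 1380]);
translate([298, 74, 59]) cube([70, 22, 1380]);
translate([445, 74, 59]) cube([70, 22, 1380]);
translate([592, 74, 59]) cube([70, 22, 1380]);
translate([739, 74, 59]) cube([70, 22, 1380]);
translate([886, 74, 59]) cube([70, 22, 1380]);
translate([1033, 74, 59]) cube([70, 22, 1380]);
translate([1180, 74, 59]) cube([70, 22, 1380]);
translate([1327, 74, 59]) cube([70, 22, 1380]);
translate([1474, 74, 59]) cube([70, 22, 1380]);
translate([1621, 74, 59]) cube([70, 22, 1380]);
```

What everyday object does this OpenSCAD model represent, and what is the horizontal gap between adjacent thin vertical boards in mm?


A fence section. The picket gap is 77 mm.

Two posts, two rails, 11 pickets — a fence section. Span 1701 mm holds 11 pickets of 70 mm with 12 equal gaps: ⌊(1701 − 11·70) / 12⌋ = 77 mm.


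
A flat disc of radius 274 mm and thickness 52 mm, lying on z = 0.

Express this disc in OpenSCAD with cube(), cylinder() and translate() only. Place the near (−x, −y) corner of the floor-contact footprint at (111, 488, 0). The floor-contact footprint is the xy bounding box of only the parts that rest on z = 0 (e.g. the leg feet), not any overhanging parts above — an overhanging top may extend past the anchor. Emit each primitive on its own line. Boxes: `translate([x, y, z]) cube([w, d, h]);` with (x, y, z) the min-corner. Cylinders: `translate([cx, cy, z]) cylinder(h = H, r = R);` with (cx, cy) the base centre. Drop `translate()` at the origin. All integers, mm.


translate([385, 762, 0]) cylinder(h = 52, r = 274);


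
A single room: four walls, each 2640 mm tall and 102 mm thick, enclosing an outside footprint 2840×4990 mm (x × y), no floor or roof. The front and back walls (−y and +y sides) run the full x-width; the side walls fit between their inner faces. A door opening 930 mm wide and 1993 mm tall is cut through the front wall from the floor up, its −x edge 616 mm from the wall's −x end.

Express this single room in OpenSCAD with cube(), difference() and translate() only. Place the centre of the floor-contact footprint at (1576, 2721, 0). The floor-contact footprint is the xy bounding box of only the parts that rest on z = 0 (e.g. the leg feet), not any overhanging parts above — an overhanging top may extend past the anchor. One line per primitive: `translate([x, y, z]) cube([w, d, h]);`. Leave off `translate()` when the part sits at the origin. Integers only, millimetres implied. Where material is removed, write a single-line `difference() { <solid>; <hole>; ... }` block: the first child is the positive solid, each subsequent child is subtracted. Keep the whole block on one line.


difference() { translate([156, 226, 0]) cube([2840, 102, 2640]); translate([772, 226, 0]) cube([930, 102, 1993]); }
translate([156, 5114, 0]) cube([2840, 102, 2640]);
translate([156, 328, 0]) cube([102, 4786, 2640]);
translate([2894, 328, 0]) cube([102, 4786, 2640]);


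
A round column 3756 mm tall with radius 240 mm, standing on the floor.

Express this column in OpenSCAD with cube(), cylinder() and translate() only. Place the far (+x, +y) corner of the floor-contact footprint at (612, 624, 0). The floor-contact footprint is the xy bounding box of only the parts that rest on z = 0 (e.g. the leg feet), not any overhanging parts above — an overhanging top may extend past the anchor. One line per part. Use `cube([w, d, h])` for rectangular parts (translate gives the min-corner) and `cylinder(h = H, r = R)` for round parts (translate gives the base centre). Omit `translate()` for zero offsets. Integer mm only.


translate([372, 384, 0]) cylinder(h = 3756, r = 240);


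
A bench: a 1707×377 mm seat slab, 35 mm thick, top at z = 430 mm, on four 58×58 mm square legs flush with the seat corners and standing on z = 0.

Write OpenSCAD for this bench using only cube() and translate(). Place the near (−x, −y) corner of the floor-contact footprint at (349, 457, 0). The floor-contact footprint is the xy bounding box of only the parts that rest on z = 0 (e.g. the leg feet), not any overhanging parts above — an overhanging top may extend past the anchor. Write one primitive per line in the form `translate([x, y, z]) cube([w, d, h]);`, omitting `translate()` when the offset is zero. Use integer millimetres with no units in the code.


translate([349, 457, 395]) cube([1707, 377, 35]);
translate([349, 457, 0]) cube([58, 58, 395]);
translate([349, 776, 0]) cube([58, 58, 395]);
translate([1998, 457, 0]) cube([58, 58, 395]);
translate([1998, 776, 0]) cube([58, 58, 395]);


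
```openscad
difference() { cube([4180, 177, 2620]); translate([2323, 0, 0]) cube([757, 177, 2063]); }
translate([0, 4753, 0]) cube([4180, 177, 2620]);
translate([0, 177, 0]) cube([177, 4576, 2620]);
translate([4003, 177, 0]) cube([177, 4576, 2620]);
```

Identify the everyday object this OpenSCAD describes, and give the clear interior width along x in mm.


A single room. The interior width is 3826 mm.

Four walls enclosing a rectangle with a door in the front wall — a room. Outside width 4180 minus two 177 mm walls gives 3826 mm.


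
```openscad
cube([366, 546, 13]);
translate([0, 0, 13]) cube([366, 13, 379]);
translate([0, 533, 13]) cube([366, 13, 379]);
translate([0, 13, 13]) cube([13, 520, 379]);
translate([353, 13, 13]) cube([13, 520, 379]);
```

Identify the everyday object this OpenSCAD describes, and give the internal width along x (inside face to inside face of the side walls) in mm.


An open box. The internal width is 340 mm.

A 366×546 base slab with four walls standing on it — an open box. The base is 366 mm wide and the walls are 13 mm thick, so the internal width is 366 − 2 × 13 = 340 mm.


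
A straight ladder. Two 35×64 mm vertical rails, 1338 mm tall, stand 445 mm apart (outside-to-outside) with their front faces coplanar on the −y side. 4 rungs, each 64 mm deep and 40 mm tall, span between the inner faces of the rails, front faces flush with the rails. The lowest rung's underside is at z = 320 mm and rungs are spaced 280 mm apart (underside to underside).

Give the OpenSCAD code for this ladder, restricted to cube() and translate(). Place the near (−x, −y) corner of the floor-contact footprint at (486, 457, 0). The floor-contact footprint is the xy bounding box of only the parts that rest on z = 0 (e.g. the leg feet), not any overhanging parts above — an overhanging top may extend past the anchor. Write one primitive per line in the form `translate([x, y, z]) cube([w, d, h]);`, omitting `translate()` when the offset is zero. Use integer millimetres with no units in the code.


translate([486, 457, 0]) cube([35, 64, 1338]);
translate([896, 457, 0]) cube([35, 64, 1338]);
translate([521, 457, 320]) cube([375, 64, 40]);
translate([521, 457, 600]) cube([375, 64, 40]);
translate([521, 457, 880]) cube([375, 64, 40]);
translate([521, 457, 1160]) cube([375, 64, 40]);


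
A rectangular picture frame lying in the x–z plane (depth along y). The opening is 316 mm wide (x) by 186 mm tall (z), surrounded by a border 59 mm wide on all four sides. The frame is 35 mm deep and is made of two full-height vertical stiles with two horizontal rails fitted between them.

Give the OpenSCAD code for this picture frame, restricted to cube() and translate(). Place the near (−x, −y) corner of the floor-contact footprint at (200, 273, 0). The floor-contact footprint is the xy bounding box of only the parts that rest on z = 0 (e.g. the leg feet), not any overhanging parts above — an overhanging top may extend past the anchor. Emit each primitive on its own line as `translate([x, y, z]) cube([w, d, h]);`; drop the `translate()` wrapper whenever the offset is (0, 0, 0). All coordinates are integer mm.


translate([200, 273, 0]) cube([59, 35, 304]);
translate([575, 273, 0]) cube([59, 35, 304]);
translate([259, 273, 0]) cube([316, 35, 59]);
translate([259, 273, 245]) cube([316, 35, 59]);


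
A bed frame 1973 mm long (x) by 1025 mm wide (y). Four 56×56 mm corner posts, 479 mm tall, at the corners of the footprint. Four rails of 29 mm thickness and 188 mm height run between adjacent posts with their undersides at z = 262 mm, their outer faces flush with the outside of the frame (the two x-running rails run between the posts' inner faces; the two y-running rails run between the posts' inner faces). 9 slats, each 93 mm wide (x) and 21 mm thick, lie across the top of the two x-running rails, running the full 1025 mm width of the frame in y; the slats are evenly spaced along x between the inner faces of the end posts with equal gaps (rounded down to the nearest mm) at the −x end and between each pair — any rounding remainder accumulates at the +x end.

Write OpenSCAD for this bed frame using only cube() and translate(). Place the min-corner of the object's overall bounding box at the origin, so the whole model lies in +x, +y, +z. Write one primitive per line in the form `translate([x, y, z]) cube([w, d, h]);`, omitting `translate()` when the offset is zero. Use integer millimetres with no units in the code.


// slat z = rail_z + rail_h = 262 + 188 = 450
// slat gap = ⌊(1861 − 9·93) / 10⌋ = 102
cube([56, 56, 479]);
translate([0, 969, 0]) cube([56, 56, 479]);
translate([1917, 0, 0]) cube([56, 56, 479]);
translate([1917, 969, 0]) cube([56, 56, 479]);
translate([56, 0, 262]) cube([1861, 29, 188]);
translate([56, 996, 262]) cube([1861, 29, 188]);
translate([0, 56, 262]) cube([29, 913, 188]);
translate([1944, 56, 262]) cube([29, 913, 188]);
translate([158, 0, 450]) cube([93, 1025, 21]);
translate([353, 0, 450]) cube([93, 1025, 21]);
translate([548, 0, 450]) cube([93, 1025, 21]);
translate([743, 0, 450]) cube([93, 1025, 21]);
translate([938, 0, 450]) cube([93, 1025, 21]);
translate([1133, 0, 450]) cube([93, 1025, 21]);
translate([1328, 0, 450]) cube([93, 1025, 21]);
translate([1523, 0, 450]) cube([93, 1025, 21]);
translate([1718, 0, 450]) cube([93, 1025, 21]);


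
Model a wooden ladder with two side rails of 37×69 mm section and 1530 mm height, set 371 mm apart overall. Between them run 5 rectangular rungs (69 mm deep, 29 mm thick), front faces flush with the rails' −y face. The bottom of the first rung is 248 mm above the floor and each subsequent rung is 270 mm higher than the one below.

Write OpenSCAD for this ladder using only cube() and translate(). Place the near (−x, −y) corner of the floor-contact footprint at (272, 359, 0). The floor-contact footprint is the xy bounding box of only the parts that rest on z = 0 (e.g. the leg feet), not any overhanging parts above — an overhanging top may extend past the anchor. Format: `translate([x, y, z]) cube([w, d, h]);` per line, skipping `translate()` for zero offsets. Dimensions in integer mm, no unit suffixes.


translate([272, 359, 0]) cube([37, 69, 1530]);
translate([606, 359, 0]) cube([37, 69, 1530]);
translate([309, 359, 248]) cube([297, 69, 29]);
translate([309, 359, 518]) cube([297, 69, 29]);
translate([309, 359, 788]) cube([297, 69, 29]);
translate([309, 359, 1058]) cube([297, 69, 29]);
translate([309, 359, 1328]) cube([297, 69, 29]);


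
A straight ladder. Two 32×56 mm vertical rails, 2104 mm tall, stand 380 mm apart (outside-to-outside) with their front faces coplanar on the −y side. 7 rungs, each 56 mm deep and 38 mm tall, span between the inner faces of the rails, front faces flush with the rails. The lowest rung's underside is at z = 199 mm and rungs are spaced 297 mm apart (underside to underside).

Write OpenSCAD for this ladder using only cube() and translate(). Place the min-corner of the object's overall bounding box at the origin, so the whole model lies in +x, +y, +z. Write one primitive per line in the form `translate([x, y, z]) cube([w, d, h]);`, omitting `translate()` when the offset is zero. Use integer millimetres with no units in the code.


cube([32, 56, 2104]);
translate([348, 0, 0]) cube([32, 56, 2104]);
translate([32, 0, 199]) cube([316, 56, 38]);
translate([32, 0, 496]) cube([316, 56, 38]);
translate([32, 0, 793]) cube([316, 56, 38]);
translate([32, 0, 1090]) cube([316, 56, 38]);
translate([32, 0, 1387]) cube([316, 56, 38]);
translate([32, 0, 1684]) cube([316, 56, 38]);
translate([32, 0, 1981]) cube([316, 56, 38]);


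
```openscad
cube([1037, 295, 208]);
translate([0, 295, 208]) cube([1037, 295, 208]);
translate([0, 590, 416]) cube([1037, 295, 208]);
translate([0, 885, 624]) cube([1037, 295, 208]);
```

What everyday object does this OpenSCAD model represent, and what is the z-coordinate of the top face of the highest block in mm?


A staircase. The total rise is 832 mm.

4 identical blocks, each offset up and back from the previous — a staircase. Each step is 208 mm tall and there are 4 of them, so the total rise is 4 × 208 = 832 mm.


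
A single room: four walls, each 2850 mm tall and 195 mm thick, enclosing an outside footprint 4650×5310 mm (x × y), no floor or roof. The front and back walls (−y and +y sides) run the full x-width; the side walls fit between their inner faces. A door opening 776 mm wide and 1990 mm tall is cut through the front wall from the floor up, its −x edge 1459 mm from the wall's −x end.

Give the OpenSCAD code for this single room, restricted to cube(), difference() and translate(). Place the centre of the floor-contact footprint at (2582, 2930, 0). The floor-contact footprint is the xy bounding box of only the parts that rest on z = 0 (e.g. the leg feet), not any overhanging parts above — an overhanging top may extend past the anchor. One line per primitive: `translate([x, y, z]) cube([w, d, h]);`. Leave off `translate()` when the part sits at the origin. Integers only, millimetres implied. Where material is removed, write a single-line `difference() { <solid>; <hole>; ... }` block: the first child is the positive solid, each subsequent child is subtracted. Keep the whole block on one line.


difference() { translate([257, 275, 0]) cube([4650, 195, 2850]); translate([1716, 275, 0]) cube([776, 195, 1990]); }
translate([257, 5390, 0]) cube([4650, 195, 2850]);
translate([257, 470, 0]) cube([195, 4920, 2850]);
translate([4712, 470, 0]) cube([195, 4920, 2850]);


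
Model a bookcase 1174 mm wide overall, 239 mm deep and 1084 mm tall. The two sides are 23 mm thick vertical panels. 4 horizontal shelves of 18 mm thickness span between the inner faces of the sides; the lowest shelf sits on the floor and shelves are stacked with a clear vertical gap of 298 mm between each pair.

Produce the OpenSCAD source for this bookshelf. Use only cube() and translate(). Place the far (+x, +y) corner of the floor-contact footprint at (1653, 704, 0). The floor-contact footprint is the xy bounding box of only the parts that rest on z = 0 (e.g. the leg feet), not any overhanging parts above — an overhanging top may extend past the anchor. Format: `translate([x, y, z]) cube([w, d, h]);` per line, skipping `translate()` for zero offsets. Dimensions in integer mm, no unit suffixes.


translate([479, 465, 0]) cube([23, 239, 1084]);
translate([1630, 465, 0]) cube([23, 239, 1084]);
translate([502, 465, 0]) cube([1128, 239, 18]);
translate([502, 465, 316]) cube([1128, 239, 18]);
translate([502, 465, 632]) cube([1128, 239, 18]);
translate([502, 465, 948]) cube([1128, 239, 18]);


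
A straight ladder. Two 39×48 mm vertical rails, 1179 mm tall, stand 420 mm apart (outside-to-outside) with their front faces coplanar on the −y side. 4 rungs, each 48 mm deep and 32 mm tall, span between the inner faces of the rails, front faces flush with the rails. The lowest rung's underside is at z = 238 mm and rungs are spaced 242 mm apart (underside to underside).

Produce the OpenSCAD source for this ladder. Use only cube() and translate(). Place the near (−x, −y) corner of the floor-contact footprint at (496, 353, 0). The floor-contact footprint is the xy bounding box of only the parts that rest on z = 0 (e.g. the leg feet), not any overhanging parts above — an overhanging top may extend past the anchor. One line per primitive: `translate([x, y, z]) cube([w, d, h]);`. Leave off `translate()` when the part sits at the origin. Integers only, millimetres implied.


translate([496, 353, 0]) cube([39, 48, 1179]);
translate([877, 353, 0]) cube([39, 48, 1179]);
translate([535, 353, 238]) cube([342, 48, 32]);
translate([535, 353, 480]) cube([342, 48, 32]);
translate([535, 353, 722]) cube([342, 48, 32]);
translate([535, 353, 964]) cube([342, 48, 32]);


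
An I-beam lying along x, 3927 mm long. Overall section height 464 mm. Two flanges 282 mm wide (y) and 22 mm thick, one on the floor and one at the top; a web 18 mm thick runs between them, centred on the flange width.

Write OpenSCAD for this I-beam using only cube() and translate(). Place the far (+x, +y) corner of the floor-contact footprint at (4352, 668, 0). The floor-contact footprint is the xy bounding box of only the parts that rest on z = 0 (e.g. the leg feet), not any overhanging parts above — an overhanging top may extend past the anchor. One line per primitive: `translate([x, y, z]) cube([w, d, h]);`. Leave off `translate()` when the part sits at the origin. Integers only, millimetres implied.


translate([425, 386, 0]) cube([3927, 282, 22]);
translate([425, 518, 22]) cube([3927, 18, 420]);
translate([425, 386, 442]) cube([3927, 282, 22]);


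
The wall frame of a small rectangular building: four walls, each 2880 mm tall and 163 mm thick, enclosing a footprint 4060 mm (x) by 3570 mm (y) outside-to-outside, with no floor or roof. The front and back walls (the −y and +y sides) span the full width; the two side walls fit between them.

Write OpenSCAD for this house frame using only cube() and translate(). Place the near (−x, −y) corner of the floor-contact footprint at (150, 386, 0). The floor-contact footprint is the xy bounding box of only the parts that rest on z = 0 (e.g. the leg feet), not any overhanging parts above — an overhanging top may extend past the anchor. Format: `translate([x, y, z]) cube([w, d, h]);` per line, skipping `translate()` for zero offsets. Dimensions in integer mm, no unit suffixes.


translate([150, 386, 0]) cube([4060, 163, 2880]);
translate([150, 3793, 0]) cube([4060, 163, 2880]);
translate([150, 549, 0]) cube([163, 3244, 2880]);
translate([4047, 549, 0]) cube([163, 3244, 2880]);


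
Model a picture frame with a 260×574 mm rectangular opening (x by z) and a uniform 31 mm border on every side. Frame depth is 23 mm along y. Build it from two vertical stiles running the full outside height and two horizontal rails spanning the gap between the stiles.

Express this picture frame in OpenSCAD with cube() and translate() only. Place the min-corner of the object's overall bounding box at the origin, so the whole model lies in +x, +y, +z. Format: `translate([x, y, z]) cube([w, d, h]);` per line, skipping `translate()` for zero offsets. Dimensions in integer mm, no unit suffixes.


cube([31, 23, 636]);
translate([291, 0, 0]) cube([31, 23, 636]);
translate([31, 0, 0]) cube([260, 23, 31]);
translate([31, 0, 605]) cube([260, 23, 31]);


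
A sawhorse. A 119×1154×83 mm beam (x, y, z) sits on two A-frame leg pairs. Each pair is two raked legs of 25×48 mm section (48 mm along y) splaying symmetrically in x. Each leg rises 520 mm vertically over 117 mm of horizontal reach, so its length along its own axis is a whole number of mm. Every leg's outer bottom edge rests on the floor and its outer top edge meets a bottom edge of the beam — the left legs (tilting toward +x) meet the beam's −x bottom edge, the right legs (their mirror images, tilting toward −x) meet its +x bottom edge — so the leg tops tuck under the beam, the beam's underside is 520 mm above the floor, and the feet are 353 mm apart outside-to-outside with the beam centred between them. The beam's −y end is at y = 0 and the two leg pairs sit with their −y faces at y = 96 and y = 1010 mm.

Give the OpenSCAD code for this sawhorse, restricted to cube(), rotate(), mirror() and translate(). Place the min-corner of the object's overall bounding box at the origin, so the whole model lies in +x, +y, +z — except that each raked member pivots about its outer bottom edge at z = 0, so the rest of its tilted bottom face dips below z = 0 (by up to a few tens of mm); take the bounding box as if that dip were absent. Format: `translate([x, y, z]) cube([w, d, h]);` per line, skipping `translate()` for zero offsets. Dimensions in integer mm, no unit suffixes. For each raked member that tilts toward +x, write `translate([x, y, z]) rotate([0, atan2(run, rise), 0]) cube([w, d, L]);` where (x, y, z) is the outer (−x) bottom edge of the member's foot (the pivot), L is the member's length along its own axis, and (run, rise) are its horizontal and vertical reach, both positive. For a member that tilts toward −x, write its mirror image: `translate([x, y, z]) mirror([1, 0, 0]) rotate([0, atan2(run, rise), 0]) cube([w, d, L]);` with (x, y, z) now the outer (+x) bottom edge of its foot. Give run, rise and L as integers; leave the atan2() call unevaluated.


translate([117, 0, 520]) cube([119, 1154, 83]);
translate([0, 96, 0]) rotate([0, atan2(117, 520), 0]) cube([25, 48, 533]);
translate([353, 96, 0]) mirror([1, 0, 0]) rotate([0, atan2(117, 520), 0]) cube([25, 48, 533]);
translate([0, 1010, 0]) rotate([0, atan2(117, 520), 0]) cube([25, 48, 533]);
translate([353, 1010, 0]) mirror([1, 0, 0]) rotate([0, atan2(117, 520), 0]) cube([25, 48, 533]);


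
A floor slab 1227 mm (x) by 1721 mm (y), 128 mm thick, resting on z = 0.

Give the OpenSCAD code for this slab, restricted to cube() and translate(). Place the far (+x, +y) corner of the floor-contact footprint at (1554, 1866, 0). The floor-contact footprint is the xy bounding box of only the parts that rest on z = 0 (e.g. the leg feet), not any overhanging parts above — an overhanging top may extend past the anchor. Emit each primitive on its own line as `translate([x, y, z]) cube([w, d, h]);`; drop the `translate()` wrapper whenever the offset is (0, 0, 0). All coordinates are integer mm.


translate([327, 145, 0]) cube([1227, 1721, 128]);


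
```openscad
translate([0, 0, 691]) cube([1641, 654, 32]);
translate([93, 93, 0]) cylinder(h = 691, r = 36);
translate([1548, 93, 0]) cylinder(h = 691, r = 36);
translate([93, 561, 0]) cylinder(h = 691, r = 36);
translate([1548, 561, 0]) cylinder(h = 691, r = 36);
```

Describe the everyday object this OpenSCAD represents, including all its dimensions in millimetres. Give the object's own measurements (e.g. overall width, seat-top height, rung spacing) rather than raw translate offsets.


A rectangular dining table. The top is 1641×654×32 mm with its upper surface at z = 723 mm. It stands on four round legs of 72 mm diameter, each leg's bounding box inset 57 mm from the nearest pair of top edges, running from the floor to the underside of the top.


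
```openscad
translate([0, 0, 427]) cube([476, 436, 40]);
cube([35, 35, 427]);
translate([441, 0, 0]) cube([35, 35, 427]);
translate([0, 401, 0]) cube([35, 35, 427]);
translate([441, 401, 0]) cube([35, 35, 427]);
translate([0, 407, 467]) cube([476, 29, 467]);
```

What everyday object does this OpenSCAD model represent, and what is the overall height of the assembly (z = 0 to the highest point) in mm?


A chair. The overall height is 934 mm.

A slab on four corner posts with a tall panel at the back — a chair. The seat slab sits at z = 427 with thickness 40, and the 467 mm backrest starts at the seat top, so the overall height is 427 + 40 + 467 = 934 mm.


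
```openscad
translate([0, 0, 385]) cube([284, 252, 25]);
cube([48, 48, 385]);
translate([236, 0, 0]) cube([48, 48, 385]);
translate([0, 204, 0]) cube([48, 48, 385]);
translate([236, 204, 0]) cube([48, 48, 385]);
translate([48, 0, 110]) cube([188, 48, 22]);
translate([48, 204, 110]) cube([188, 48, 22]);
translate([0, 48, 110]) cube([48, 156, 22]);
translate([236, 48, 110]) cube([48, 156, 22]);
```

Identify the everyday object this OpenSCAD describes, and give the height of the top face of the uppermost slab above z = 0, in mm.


A stool. The seat height is 410 mm.

A 284×252×25 slab at z = 385 on four corner posts — a stool. The seat top is 385 + 25 = 410 mm.


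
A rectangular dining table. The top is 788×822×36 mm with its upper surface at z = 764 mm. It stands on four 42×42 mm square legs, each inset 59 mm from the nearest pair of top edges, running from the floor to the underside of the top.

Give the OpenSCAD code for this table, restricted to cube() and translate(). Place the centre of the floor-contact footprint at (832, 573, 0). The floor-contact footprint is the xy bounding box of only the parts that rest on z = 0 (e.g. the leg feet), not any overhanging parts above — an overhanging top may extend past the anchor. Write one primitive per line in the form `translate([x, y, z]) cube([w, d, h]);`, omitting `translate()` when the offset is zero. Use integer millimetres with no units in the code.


translate([438, 162, 728]) cube([788, 822, 36]);
translate([497, 221, 0]) cube([42, 42, 728]);
translate([1125, 221, 0]) cube([42, 42, 728]);
translate([497, 883, 0]) cube([42, 42, 728]);
translate([1125, 883, 0]) cube([42, 42, 728]);


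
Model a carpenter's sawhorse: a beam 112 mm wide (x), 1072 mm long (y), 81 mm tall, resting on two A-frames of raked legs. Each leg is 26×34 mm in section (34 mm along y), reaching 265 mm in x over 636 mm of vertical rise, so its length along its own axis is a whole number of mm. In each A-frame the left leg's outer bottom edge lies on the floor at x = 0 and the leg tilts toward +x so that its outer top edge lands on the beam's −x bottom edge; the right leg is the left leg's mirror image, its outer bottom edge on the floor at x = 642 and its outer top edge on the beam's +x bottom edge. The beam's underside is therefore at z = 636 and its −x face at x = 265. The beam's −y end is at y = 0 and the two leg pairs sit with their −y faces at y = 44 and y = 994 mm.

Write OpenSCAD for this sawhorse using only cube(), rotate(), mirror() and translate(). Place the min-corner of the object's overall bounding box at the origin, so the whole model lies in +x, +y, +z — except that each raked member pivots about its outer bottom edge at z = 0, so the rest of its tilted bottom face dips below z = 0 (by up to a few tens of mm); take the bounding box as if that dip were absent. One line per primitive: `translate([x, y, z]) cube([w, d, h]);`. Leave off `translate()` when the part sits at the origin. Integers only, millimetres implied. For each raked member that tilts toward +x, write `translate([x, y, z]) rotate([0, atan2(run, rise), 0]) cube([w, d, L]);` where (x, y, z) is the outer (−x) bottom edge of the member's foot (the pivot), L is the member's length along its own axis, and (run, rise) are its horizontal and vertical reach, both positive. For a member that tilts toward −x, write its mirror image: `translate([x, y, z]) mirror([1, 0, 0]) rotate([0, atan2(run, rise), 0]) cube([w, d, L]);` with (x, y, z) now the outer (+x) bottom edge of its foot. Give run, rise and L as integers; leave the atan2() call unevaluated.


translate([265, 0, 636]) cube([112, 1072, 81]);
translate([0, 44, 0]) rotate([0, atan2(265, 636), 0]) cube([26, 34, 689]);
translate([642, 44, 0]) mirror([1, 0, 0]) rotate([0, atan2(265, 636), 0]) cube([26, 34, 689]);
translate([0, 994, 0]) rotate([0, atan2(265, 636), 0]) cube([26, 34, 689]);
translate([642, 994, 0]) mirror([1, 0, 0]) rotate([0, atan2(265, 636), 0]) cube([26, 34, 689]);


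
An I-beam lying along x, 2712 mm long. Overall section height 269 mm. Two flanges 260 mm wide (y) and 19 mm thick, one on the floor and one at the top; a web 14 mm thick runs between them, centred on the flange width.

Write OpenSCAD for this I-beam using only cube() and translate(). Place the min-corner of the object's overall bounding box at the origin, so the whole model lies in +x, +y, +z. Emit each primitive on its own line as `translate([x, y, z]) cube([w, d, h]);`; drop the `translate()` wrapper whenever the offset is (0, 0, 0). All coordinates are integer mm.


cube([2712, 260, 19]);
translate([0, 123, 19]) cube([2712, 14, 231]);
translate([0, 0, 250]) cube([2712, 260, 19]);


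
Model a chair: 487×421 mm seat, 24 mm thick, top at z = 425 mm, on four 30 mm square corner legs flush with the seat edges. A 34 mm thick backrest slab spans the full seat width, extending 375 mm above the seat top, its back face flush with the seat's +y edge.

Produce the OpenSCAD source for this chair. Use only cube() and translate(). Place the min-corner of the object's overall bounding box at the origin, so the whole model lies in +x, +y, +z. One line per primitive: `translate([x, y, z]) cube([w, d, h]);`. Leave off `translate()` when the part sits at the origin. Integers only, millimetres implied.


translate([0, 0, 401]) cube([487, 421, 24]);
cube([30, 30, 401]);
translate([457, 0, 0]) cube([30, 30, 401]);
translate([0, 391, 0]) cube([30, 30, 401]);
translate([457, 391, 0]) cube([30, 30, 401]);
translate([0, 387, 425]) cube([487, 34, 375]);


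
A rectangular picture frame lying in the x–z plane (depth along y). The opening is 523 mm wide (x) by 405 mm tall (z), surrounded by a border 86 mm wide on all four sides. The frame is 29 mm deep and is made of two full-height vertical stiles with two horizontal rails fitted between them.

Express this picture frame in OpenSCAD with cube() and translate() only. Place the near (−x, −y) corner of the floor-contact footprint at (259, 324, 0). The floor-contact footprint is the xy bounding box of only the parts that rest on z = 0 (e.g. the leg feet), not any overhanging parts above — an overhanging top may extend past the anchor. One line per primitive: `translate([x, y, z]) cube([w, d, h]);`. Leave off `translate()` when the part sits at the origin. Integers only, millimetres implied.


translate([259, 324, 0]) cube([86, 29, 577]);
translate([868, 324, 0]) cube([86, 29, 577]);
translate([345, 324, 0]) cube([523, 29, 86]);
translate([345, 324, 491]) cube([523, 29, 86]);
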